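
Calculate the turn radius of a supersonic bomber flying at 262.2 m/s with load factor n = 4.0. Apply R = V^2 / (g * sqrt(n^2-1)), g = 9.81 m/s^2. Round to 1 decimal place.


Step 1: V^2 = 262.2^2 = 68748.84
Step 2: n^2 - 1 = 4.0^2 - 1 = 15.0
Step 3: sqrt(15.0) = 3.872983
Step 4: R = 68748.84 / (9.81 * 3.872983) = 1809.5 m

1809.5


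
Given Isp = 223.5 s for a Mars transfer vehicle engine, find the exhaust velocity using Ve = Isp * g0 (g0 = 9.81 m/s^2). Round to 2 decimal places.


Step 1: Ve = Isp * g0 = 223.5 * 9.81
Step 2: Ve = 2192.54 m/s

2192.54


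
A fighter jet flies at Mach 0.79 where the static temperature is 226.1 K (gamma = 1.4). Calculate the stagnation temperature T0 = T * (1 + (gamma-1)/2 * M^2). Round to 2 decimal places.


Step 1: (gamma-1)/2 = 0.2
Step 2: M^2 = 0.6241
Step 3: 1 + 0.2 * 0.6241 = 1.12482
Step 4: T0 = 226.1 * 1.12482 = 254.32 K

254.32


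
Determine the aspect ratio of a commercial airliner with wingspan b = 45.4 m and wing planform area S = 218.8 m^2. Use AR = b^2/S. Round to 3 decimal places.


Step 1: b^2 = 45.4^2 = 2061.16
Step 2: AR = 2061.16 / 218.8 = 9.420

9.420


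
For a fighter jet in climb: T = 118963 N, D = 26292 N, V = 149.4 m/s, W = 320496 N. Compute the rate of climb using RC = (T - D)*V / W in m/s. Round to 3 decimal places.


Step 1: Excess thrust = T - D = 118963 - 26292 = 92671 N
Step 2: Excess power = 92671 * 149.4 = 13845047.4 W
Step 3: RC = 13845047.4 / 320496 = 43.199 m/s

43.199


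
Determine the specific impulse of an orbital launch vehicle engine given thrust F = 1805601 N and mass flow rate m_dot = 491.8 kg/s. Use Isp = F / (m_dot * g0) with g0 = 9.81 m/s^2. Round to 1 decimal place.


Step 1: m_dot * g0 = 491.8 * 9.81 = 4824.56
Step 2: Isp = 1805601 / 4824.56 = 374.3 s

374.3


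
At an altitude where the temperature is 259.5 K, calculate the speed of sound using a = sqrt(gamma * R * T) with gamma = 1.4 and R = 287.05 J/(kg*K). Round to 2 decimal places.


Step 1: gamma * R * T = 1.4 * 287.05 * 259.5 = 104285.265
Step 2: a = sqrt(104285.265) = 322.93 m/s

322.93


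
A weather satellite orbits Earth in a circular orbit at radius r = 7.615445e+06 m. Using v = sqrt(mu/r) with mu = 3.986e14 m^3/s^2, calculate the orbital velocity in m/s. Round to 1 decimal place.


Step 1: mu / r = 3.986e14 / 7.615445e+06 = 52340999.1143
Step 2: v = sqrt(52340999.1143) = 7234.7 m/s

7234.7


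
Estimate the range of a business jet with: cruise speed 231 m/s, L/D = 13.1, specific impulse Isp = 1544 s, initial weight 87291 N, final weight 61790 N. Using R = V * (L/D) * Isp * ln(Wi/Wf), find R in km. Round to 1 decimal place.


Step 1: Coefficient = V * (L/D) * Isp = 231 * 13.1 * 1544 = 4672298.4 m
Step 2: Wi/Wf = 87291 / 61790 = 1.412704
Step 3: ln(1.412704) = 0.345506
Step 4: R = 4672298.4 * 0.345506 = 1614306.3 m = 1614.3 km

1614.3


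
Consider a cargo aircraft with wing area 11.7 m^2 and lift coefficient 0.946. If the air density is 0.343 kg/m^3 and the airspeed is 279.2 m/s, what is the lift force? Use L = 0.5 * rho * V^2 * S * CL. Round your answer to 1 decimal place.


Step 1: Calculate dynamic pressure q = 0.5 * 0.343 * 279.2^2 = 0.5 * 0.343 * 77952.64 = 13368.8778 Pa
Step 2: Multiply by wing area and lift coefficient: L = 13368.8778 * 11.7 * 0.946
Step 3: L = 156415.8698 * 0.946 = 147969.4 N

147969.4


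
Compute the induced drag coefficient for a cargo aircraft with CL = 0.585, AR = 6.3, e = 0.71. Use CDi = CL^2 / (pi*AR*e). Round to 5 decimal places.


Step 1: CL^2 = 0.585^2 = 0.342225
Step 2: pi * AR * e = 3.14159 * 6.3 * 0.71 = 14.052344
Step 3: CDi = 0.342225 / 14.052344 = 0.02435

0.02435


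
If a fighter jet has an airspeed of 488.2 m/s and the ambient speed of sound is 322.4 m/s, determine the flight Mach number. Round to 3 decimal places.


Step 1: M = V / a = 488.2 / 322.4
Step 2: M = 1.514

1.514


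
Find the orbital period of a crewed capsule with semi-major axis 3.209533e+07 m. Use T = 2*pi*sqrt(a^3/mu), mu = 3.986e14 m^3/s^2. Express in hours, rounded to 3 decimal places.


Step 1: a^3 / mu = 3.306173e+22 / 3.986e14 = 8.294462e+07
Step 2: sqrt(8.294462e+07) = 9107.3939 s
Step 3: T = 2*pi * 9107.3939 = 57223.44 s
Step 4: T in hours = 57223.44 / 3600 = 15.895 hours

15.895


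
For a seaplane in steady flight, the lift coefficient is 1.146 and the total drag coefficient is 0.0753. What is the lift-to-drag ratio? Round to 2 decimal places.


Step 1: L/D = CL / CD = 1.146 / 0.0753
Step 2: L/D = 15.22

15.22


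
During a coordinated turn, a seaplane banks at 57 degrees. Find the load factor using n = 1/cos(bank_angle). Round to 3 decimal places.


Step 1: Convert 57 degrees to radians = 0.994838
Step 2: cos(57 deg) = 0.544639
Step 3: n = 1 / 0.544639 = 1.836

1.836


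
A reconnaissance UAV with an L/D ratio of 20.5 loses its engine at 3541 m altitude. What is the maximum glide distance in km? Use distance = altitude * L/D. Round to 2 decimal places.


Step 1: Glide distance = altitude * L/D = 3541 * 20.5 = 72590.5 m
Step 2: Convert to km: 72590.5 / 1000 = 72.59 km

72.59


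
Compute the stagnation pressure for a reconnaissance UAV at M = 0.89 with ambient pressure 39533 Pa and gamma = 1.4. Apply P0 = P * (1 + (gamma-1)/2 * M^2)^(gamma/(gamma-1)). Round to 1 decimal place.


Step 1: (gamma-1)/2 * M^2 = 0.2 * 0.7921 = 0.15842
Step 2: 1 + 0.15842 = 1.15842
Step 3: Exponent gamma/(gamma-1) = 3.5
Step 4: P0 = 39533 * 1.15842^3.5 = 66144.1 Pa

66144.1


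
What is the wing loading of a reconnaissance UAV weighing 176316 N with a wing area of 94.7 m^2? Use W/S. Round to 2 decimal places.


Step 1: Wing loading = W / S = 176316 / 94.7
Step 2: Wing loading = 1861.84 N/m^2

1861.84


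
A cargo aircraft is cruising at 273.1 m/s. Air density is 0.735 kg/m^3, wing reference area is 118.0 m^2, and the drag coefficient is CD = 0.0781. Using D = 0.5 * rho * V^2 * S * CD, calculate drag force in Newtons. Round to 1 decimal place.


Step 1: Dynamic pressure q = 0.5 * 0.735 * 273.1^2 = 27409.4767 Pa
Step 2: Drag D = q * S * CD = 27409.4767 * 118.0 * 0.0781
Step 3: D = 252600.3 N

252600.3


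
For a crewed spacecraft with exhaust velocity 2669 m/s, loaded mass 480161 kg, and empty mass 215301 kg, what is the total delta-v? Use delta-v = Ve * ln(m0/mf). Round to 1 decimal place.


Step 1: Mass ratio m0/mf = 480161 / 215301 = 2.230185
Step 2: ln(2.230185) = 0.802084
Step 3: delta-v = 2669 * 0.802084 = 2140.8 m/s

2140.8


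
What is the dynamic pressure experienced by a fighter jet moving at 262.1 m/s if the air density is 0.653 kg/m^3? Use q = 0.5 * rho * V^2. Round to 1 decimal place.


Step 1: V^2 = 262.1^2 = 68696.41
Step 2: q = 0.5 * 0.653 * 68696.41
Step 3: q = 22429.4 Pa

22429.4


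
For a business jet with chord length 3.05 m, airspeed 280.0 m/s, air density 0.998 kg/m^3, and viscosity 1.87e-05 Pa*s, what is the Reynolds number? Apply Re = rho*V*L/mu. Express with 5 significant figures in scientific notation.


Step 1: Numerator = rho * V * L = 0.998 * 280.0 * 3.05 = 852.292
Step 2: Re = 852.292 / 1.87e-05
Step 3: Re = 4.5577e+07

4.5577e+07


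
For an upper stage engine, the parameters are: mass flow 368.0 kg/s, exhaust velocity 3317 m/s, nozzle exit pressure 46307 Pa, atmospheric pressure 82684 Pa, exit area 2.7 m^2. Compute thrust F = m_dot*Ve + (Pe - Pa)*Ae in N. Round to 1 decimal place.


Step 1: Momentum thrust = m_dot * Ve = 368.0 * 3317 = 1220656.0 N
Step 2: Pressure thrust = (Pe - Pa) * Ae = (46307 - 82684) * 2.7 = -98217.9 N
Step 3: Total thrust F = 1220656.0 + -98217.9 = 1122438.1 N

1122438.1


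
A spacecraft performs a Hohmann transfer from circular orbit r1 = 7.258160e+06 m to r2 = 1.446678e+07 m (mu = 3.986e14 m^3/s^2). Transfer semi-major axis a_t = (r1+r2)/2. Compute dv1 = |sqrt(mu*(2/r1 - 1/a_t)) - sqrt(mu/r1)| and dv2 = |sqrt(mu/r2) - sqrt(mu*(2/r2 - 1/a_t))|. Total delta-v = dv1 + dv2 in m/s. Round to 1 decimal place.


Step 1: Transfer semi-major axis a_t = (7.258160e+06 + 1.446678e+07) / 2 = 1.086247e+07 m
Step 2: v1 (circular at r1) = sqrt(mu/r1) = 7410.63 m/s
Step 3: v_t1 = sqrt(mu*(2/r1 - 1/a_t)) = 8552.18 m/s
Step 4: dv1 = |8552.18 - 7410.63| = 1141.55 m/s
Step 5: v2 (circular at r2) = 5249.07 m/s, v_t2 = 4290.73 m/s
Step 6: dv2 = |5249.07 - 4290.73| = 958.34 m/s
Step 7: Total delta-v = 1141.55 + 958.34 = 2099.9 m/s

2099.9


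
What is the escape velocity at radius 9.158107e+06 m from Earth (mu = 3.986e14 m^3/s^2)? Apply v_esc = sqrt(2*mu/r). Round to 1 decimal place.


Step 1: 2*mu/r = 2 * 3.986e14 / 9.158107e+06 = 87048557.0872
Step 2: v_esc = sqrt(87048557.0872) = 9330.0 m/s

9330.0


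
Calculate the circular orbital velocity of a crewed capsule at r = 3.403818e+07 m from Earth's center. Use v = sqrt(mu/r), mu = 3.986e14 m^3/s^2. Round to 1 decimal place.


Step 1: mu / r = 3.986e14 / 3.403818e+07 = 11710379.3446
Step 2: v = sqrt(11710379.3446) = 3422.0 m/s

3422.0


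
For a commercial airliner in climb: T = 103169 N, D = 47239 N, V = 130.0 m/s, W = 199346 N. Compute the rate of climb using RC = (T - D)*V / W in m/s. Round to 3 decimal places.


Step 1: Excess thrust = T - D = 103169 - 47239 = 55930 N
Step 2: Excess power = 55930 * 130.0 = 7270900.0 W
Step 3: RC = 7270900.0 / 199346 = 36.474 m/s

36.474


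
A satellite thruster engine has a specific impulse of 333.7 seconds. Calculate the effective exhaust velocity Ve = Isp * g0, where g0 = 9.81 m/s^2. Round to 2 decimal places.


Step 1: Ve = Isp * g0 = 333.7 * 9.81
Step 2: Ve = 3273.60 m/s

3273.60


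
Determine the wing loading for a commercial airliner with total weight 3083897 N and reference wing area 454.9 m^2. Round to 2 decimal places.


Step 1: Wing loading = W / S = 3083897 / 454.9
Step 2: Wing loading = 6779.29 N/m^2

6779.29


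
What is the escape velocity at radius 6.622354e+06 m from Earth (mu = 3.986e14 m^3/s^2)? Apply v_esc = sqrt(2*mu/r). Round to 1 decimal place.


Step 1: 2*mu/r = 2 * 3.986e14 / 6.622354e+06 = 120380154.8513
Step 2: v_esc = sqrt(120380154.8513) = 10971.8 m/s

10971.8


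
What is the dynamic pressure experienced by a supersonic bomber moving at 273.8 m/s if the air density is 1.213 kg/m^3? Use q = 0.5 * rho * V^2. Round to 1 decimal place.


Step 1: V^2 = 273.8^2 = 74966.44
Step 2: q = 0.5 * 1.213 * 74966.44
Step 3: q = 45467.1 Pa

45467.1


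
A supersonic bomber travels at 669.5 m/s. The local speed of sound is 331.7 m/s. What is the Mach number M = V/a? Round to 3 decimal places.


Step 1: M = V / a = 669.5 / 331.7
Step 2: M = 2.018

2.018


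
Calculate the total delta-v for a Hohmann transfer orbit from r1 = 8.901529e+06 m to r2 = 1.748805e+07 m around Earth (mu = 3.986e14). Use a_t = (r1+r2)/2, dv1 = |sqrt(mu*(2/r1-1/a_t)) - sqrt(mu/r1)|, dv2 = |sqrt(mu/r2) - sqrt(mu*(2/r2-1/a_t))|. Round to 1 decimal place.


Step 1: Transfer semi-major axis a_t = (8.901529e+06 + 1.748805e+07) / 2 = 1.319479e+07 m
Step 2: v1 (circular at r1) = sqrt(mu/r1) = 6691.7 m/s
Step 3: v_t1 = sqrt(mu*(2/r1 - 1/a_t)) = 7703.81 m/s
Step 4: dv1 = |7703.81 - 6691.7| = 1012.12 m/s
Step 5: v2 (circular at r2) = 4774.17 m/s, v_t2 = 3921.29 m/s
Step 6: dv2 = |4774.17 - 3921.29| = 852.88 m/s
Step 7: Total delta-v = 1012.12 + 852.88 = 1865.0 m/s

1865.0


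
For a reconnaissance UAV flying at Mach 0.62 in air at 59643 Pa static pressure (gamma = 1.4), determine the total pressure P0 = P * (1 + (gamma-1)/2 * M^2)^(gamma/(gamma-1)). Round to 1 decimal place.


Step 1: (gamma-1)/2 * M^2 = 0.2 * 0.3844 = 0.07688
Step 2: 1 + 0.07688 = 1.07688
Step 3: Exponent gamma/(gamma-1) = 3.5
Step 4: P0 = 59643 * 1.07688^3.5 = 77293.9 Pa

77293.9


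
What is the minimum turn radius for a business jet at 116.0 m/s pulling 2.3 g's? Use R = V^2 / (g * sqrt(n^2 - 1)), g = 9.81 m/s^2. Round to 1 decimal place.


Step 1: V^2 = 116.0^2 = 13456.0
Step 2: n^2 - 1 = 2.3^2 - 1 = 4.29
Step 3: sqrt(4.29) = 2.071232
Step 4: R = 13456.0 / (9.81 * 2.071232) = 662.2 m

662.2


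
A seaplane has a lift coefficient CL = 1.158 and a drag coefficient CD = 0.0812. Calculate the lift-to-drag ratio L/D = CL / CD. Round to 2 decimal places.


Step 1: L/D = CL / CD = 1.158 / 0.0812
Step 2: L/D = 14.26

14.26


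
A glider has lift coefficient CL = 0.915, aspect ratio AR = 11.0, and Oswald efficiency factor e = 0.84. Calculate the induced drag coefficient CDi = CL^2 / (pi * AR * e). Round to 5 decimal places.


Step 1: CL^2 = 0.915^2 = 0.837225
Step 2: pi * AR * e = 3.14159 * 11.0 * 0.84 = 29.028316
Step 3: CDi = 0.837225 / 29.028316 = 0.02884

0.02884


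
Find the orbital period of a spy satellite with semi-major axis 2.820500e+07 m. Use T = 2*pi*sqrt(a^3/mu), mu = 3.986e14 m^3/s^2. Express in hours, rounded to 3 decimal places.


Step 1: a^3 / mu = 2.243770e+22 / 3.986e14 = 5.629127e+07
Step 2: sqrt(5.629127e+07) = 7502.7506 s
Step 3: T = 2*pi * 7502.7506 = 47141.17 s
Step 4: T in hours = 47141.17 / 3600 = 13.095 hours

13.095


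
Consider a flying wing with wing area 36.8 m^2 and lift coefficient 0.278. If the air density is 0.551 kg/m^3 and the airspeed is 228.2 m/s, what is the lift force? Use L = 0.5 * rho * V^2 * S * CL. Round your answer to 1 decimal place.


Step 1: Calculate dynamic pressure q = 0.5 * 0.551 * 228.2^2 = 0.5 * 0.551 * 52075.24 = 14346.7286 Pa
Step 2: Multiply by wing area and lift coefficient: L = 14346.7286 * 36.8 * 0.278
Step 3: L = 527959.6132 * 0.278 = 146772.8 N

146772.8


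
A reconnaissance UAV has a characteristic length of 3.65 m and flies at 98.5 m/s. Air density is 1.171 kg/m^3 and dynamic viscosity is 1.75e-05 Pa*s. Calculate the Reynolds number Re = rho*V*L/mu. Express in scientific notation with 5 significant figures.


Step 1: Numerator = rho * V * L = 1.171 * 98.5 * 3.65 = 421.003775
Step 2: Re = 421.003775 / 1.75e-05
Step 3: Re = 2.4057e+07

2.4057e+07


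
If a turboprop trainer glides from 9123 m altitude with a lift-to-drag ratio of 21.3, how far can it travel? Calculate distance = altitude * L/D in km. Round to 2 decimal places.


Step 1: Glide distance = altitude * L/D = 9123 * 21.3 = 194319.9 m
Step 2: Convert to km: 194319.9 / 1000 = 194.32 km

194.32


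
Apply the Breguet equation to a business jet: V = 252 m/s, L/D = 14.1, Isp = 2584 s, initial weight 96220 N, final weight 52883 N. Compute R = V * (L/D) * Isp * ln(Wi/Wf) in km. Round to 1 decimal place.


Step 1: Coefficient = V * (L/D) * Isp = 252 * 14.1 * 2584 = 9181468.8 m
Step 2: Wi/Wf = 96220 / 52883 = 1.819488
Step 3: ln(1.819488) = 0.598555
Step 4: R = 9181468.8 * 0.598555 = 5495616.9 m = 5495.6 km

5495.6


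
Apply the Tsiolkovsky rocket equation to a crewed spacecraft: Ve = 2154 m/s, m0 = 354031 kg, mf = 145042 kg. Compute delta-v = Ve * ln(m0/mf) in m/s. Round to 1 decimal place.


Step 1: Mass ratio m0/mf = 354031 / 145042 = 2.440886
Step 2: ln(2.440886) = 0.892361
Step 3: delta-v = 2154 * 0.892361 = 1922.1 m/s

1922.1


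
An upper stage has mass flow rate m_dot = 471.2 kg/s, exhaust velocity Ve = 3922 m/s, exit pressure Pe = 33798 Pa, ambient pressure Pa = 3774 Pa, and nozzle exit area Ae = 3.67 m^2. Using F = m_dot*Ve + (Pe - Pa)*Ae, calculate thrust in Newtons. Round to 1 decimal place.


Step 1: Momentum thrust = m_dot * Ve = 471.2 * 3922 = 1848046.4 N
Step 2: Pressure thrust = (Pe - Pa) * Ae = (33798 - 3774) * 3.67 = 110188.08 N
Step 3: Total thrust F = 1848046.4 + 110188.08 = 1958234.5 N

1958234.5


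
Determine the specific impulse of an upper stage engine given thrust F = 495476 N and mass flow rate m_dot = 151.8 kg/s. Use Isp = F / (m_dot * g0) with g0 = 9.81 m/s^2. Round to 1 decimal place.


Step 1: m_dot * g0 = 151.8 * 9.81 = 1489.16
Step 2: Isp = 495476 / 1489.16 = 332.7 s

332.7


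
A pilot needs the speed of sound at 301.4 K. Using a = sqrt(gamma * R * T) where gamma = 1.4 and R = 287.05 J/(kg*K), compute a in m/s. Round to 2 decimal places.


Step 1: gamma * R * T = 1.4 * 287.05 * 301.4 = 121123.618
Step 2: a = sqrt(121123.618) = 348.03 m/s

348.03


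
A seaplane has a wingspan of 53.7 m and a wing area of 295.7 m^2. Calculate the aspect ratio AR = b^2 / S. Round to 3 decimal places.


Step 1: b^2 = 53.7^2 = 2883.69
Step 2: AR = 2883.69 / 295.7 = 9.752

9.752


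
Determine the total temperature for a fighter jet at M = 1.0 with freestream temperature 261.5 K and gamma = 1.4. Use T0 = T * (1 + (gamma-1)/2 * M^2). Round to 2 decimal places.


Step 1: (gamma-1)/2 = 0.2
Step 2: M^2 = 1.0
Step 3: 1 + 0.2 * 1.0 = 1.2
Step 4: T0 = 261.5 * 1.2 = 313.80 K

313.80


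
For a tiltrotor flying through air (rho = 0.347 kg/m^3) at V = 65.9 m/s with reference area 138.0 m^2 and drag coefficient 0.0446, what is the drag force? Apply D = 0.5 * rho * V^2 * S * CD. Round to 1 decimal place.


Step 1: Dynamic pressure q = 0.5 * 0.347 * 65.9^2 = 753.4775 Pa
Step 2: Drag D = q * S * CD = 753.4775 * 138.0 * 0.0446
Step 3: D = 4637.5 N

4637.5


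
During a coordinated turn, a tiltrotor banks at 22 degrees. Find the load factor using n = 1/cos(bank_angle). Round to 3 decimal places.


Step 1: Convert 22 degrees to radians = 0.383972
Step 2: cos(22 deg) = 0.927184
Step 3: n = 1 / 0.927184 = 1.079

1.079


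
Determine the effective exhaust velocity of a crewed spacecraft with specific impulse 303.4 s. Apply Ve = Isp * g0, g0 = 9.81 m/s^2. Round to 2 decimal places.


Step 1: Ve = Isp * g0 = 303.4 * 9.81
Step 2: Ve = 2976.35 m/s

2976.35


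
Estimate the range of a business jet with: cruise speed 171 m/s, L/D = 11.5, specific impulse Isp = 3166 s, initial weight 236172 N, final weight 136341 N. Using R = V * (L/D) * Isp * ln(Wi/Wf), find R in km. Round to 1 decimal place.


Step 1: Coefficient = V * (L/D) * Isp = 171 * 11.5 * 3166 = 6225939.0 m
Step 2: Wi/Wf = 236172 / 136341 = 1.732216
Step 3: ln(1.732216) = 0.549401
Step 4: R = 6225939.0 * 0.549401 = 3420538.7 m = 3420.5 km

3420.5


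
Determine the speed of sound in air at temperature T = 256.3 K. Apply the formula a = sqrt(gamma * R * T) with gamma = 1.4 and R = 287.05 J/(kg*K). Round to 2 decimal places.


Step 1: gamma * R * T = 1.4 * 287.05 * 256.3 = 102999.281
Step 2: a = sqrt(102999.281) = 320.94 m/s

320.94


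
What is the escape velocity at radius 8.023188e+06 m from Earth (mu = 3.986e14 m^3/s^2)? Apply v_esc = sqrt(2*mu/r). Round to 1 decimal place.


Step 1: 2*mu/r = 2 * 3.986e14 / 8.023188e+06 = 99361999.2452
Step 2: v_esc = sqrt(99361999.2452) = 9968.0 m/s

9968.0


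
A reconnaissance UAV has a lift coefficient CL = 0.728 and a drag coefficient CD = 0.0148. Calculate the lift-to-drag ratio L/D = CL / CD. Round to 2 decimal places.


Step 1: L/D = CL / CD = 0.728 / 0.0148
Step 2: L/D = 49.19

49.19


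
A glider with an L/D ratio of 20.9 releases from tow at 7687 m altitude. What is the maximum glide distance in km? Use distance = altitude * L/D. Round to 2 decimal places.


Step 1: Glide distance = altitude * L/D = 7687 * 20.9 = 160658.3 m
Step 2: Convert to km: 160658.3 / 1000 = 160.66 km

160.66


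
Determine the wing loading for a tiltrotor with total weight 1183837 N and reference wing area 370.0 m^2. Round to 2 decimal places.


Step 1: Wing loading = W / S = 1183837 / 370.0
Step 2: Wing loading = 3199.56 N/m^2

3199.56


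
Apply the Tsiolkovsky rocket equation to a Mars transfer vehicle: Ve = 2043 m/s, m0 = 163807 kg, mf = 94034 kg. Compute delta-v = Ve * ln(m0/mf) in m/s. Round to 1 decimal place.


Step 1: Mass ratio m0/mf = 163807 / 94034 = 1.741998
Step 2: ln(1.741998) = 0.555032
Step 3: delta-v = 2043 * 0.555032 = 1133.9 m/s

1133.9


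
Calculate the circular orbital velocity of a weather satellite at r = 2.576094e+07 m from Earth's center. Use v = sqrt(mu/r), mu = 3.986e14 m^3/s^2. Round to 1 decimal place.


Step 1: mu / r = 3.986e14 / 2.576094e+07 = 15473037.8627
Step 2: v = sqrt(15473037.8627) = 3933.6 m/s

3933.6


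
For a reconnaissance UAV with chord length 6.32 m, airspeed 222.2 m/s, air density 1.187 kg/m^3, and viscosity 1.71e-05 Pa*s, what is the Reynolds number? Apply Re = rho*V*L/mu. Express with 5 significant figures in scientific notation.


Step 1: Numerator = rho * V * L = 1.187 * 222.2 * 6.32 = 1666.908848
Step 2: Re = 1666.908848 / 1.71e-05
Step 3: Re = 9.7480e+07

9.7480e+07


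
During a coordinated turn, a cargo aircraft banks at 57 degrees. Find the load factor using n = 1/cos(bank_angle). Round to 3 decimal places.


Step 1: Convert 57 degrees to radians = 0.994838
Step 2: cos(57 deg) = 0.544639
Step 3: n = 1 / 0.544639 = 1.836

1.836


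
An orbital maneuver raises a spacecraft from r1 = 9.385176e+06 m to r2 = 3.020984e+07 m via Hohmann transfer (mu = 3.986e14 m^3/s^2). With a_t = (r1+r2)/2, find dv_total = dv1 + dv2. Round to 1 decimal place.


Step 1: Transfer semi-major axis a_t = (9.385176e+06 + 3.020984e+07) / 2 = 1.979751e+07 m
Step 2: v1 (circular at r1) = sqrt(mu/r1) = 6517.0 m/s
Step 3: v_t1 = sqrt(mu*(2/r1 - 1/a_t)) = 8050.38 m/s
Step 4: dv1 = |8050.38 - 6517.0| = 1533.38 m/s
Step 5: v2 (circular at r2) = 3632.41 m/s, v_t2 = 2500.98 m/s
Step 6: dv2 = |3632.41 - 2500.98| = 1131.43 m/s
Step 7: Total delta-v = 1533.38 + 1131.43 = 2664.8 m/s

2664.8


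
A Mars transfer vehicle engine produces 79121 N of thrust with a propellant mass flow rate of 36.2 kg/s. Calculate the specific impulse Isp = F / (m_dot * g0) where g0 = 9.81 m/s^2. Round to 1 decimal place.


Step 1: m_dot * g0 = 36.2 * 9.81 = 355.12
Step 2: Isp = 79121 / 355.12 = 222.8 s

222.8


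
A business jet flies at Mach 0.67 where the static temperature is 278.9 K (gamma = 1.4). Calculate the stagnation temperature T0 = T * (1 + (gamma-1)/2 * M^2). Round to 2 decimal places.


Step 1: (gamma-1)/2 = 0.2
Step 2: M^2 = 0.4489
Step 3: 1 + 0.2 * 0.4489 = 1.08978
Step 4: T0 = 278.9 * 1.08978 = 303.94 K

303.94


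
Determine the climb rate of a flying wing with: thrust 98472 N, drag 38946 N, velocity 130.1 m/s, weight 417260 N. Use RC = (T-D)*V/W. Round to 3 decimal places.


Step 1: Excess thrust = T - D = 98472 - 38946 = 59526 N
Step 2: Excess power = 59526 * 130.1 = 7744332.6 W
Step 3: RC = 7744332.6 / 417260 = 18.560 m/s

18.560


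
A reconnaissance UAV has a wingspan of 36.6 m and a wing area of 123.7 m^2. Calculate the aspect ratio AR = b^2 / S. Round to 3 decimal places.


Step 1: b^2 = 36.6^2 = 1339.56
Step 2: AR = 1339.56 / 123.7 = 10.829

10.829


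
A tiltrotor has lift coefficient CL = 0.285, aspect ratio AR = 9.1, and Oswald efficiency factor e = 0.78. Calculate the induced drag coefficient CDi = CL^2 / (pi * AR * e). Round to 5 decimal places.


Step 1: CL^2 = 0.285^2 = 0.081225
Step 2: pi * AR * e = 3.14159 * 9.1 * 0.78 = 22.299025
Step 3: CDi = 0.081225 / 22.299025 = 0.00364

0.00364


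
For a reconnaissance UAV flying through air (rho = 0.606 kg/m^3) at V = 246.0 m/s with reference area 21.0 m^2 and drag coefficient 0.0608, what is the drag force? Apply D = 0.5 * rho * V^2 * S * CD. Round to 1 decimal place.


Step 1: Dynamic pressure q = 0.5 * 0.606 * 246.0^2 = 18336.348 Pa
Step 2: Drag D = q * S * CD = 18336.348 * 21.0 * 0.0608
Step 3: D = 23411.8 N

23411.8


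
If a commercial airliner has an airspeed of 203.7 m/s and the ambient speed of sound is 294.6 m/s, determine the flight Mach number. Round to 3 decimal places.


Step 1: M = V / a = 203.7 / 294.6
Step 2: M = 0.691

0.691


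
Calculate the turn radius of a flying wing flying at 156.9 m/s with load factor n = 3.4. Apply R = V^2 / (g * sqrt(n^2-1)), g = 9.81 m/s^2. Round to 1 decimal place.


Step 1: V^2 = 156.9^2 = 24617.61
Step 2: n^2 - 1 = 3.4^2 - 1 = 10.56
Step 3: sqrt(10.56) = 3.249615
Step 4: R = 24617.61 / (9.81 * 3.249615) = 772.2 m

772.2


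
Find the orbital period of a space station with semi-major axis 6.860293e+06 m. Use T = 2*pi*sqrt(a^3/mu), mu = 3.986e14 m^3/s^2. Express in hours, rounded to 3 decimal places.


Step 1: a^3 / mu = 3.228702e+20 / 3.986e14 = 8.100106e+05
Step 2: sqrt(8.100106e+05) = 900.0059 s
Step 3: T = 2*pi * 900.0059 = 5654.9 s
Step 4: T in hours = 5654.9 / 3600 = 1.571 hours

1.571


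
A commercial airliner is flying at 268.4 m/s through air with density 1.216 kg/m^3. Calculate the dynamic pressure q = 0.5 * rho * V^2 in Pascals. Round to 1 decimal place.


Step 1: V^2 = 268.4^2 = 72038.56
Step 2: q = 0.5 * 1.216 * 72038.56
Step 3: q = 43799.4 Pa

43799.4


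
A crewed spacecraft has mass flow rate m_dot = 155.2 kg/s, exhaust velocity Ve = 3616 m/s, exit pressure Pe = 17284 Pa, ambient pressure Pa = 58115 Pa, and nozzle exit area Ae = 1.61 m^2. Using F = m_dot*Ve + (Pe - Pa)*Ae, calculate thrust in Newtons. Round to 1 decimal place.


Step 1: Momentum thrust = m_dot * Ve = 155.2 * 3616 = 561203.2 N
Step 2: Pressure thrust = (Pe - Pa) * Ae = (17284 - 58115) * 1.61 = -65737.91 N
Step 3: Total thrust F = 561203.2 + -65737.91 = 495465.3 N

495465.3


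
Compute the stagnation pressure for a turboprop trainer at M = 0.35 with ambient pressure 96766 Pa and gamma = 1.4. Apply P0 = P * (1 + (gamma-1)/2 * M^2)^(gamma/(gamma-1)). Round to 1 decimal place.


Step 1: (gamma-1)/2 * M^2 = 0.2 * 0.1225 = 0.0245
Step 2: 1 + 0.0245 = 1.0245
Step 3: Exponent gamma/(gamma-1) = 3.5
Step 4: P0 = 96766 * 1.0245^3.5 = 105320.9 Pa

105320.9


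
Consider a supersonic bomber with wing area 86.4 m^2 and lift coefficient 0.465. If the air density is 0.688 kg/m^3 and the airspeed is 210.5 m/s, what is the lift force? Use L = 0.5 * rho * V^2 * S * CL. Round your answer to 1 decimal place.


Step 1: Calculate dynamic pressure q = 0.5 * 0.688 * 210.5^2 = 0.5 * 0.688 * 44310.25 = 15242.726 Pa
Step 2: Multiply by wing area and lift coefficient: L = 15242.726 * 86.4 * 0.465
Step 3: L = 1316971.5264 * 0.465 = 612391.8 N

612391.8


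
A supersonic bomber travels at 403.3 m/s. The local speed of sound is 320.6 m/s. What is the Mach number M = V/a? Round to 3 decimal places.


Step 1: M = V / a = 403.3 / 320.6
Step 2: M = 1.258

1.258


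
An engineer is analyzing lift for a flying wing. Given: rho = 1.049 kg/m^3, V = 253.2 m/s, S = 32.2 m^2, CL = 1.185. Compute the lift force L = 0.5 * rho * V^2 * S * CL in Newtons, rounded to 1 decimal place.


Step 1: Calculate dynamic pressure q = 0.5 * 1.049 * 253.2^2 = 0.5 * 1.049 * 64110.24 = 33625.8209 Pa
Step 2: Multiply by wing area and lift coefficient: L = 33625.8209 * 32.2 * 1.185
Step 3: L = 1082751.4323 * 1.185 = 1283060.4 N

1283060.4


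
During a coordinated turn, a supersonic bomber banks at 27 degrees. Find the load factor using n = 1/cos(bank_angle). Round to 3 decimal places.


Step 1: Convert 27 degrees to radians = 0.471239
Step 2: cos(27 deg) = 0.891007
Step 3: n = 1 / 0.891007 = 1.122

1.122


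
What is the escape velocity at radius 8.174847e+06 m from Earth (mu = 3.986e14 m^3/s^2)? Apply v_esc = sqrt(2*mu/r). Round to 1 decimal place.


Step 1: 2*mu/r = 2 * 3.986e14 / 8.174847e+06 = 97518644.6915
Step 2: v_esc = sqrt(97518644.6915) = 9875.2 m/s

9875.2


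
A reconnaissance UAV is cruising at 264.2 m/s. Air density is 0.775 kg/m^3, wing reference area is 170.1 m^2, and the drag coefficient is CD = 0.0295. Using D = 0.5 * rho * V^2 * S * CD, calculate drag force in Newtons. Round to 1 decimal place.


Step 1: Dynamic pressure q = 0.5 * 0.775 * 264.2^2 = 27048.1355 Pa
Step 2: Drag D = q * S * CD = 27048.1355 * 170.1 * 0.0295
Step 3: D = 135726.2 N

135726.2


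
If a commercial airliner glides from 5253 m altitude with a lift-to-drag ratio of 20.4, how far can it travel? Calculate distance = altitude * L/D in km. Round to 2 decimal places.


Step 1: Glide distance = altitude * L/D = 5253 * 20.4 = 107161.2 m
Step 2: Convert to km: 107161.2 / 1000 = 107.16 km

107.16


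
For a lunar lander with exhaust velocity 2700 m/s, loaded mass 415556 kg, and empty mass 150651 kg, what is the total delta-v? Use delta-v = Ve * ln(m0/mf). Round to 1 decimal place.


Step 1: Mass ratio m0/mf = 415556 / 150651 = 2.758402
Step 2: ln(2.758402) = 1.014651
Step 3: delta-v = 2700 * 1.014651 = 2739.6 m/s

2739.6


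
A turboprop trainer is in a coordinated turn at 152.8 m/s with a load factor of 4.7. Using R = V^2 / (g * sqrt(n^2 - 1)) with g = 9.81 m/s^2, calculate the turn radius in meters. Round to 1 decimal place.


Step 1: V^2 = 152.8^2 = 23347.84
Step 2: n^2 - 1 = 4.7^2 - 1 = 21.09
Step 3: sqrt(21.09) = 4.592385
Step 4: R = 23347.84 / (9.81 * 4.592385) = 518.3 m

518.3


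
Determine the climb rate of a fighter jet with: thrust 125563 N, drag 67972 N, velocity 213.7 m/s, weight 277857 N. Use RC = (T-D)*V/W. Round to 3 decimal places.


Step 1: Excess thrust = T - D = 125563 - 67972 = 57591 N
Step 2: Excess power = 57591 * 213.7 = 12307196.7 W
Step 3: RC = 12307196.7 / 277857 = 44.293 m/s

44.293


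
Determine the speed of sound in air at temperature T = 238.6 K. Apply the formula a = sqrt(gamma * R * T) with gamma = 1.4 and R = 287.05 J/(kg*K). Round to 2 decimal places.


Step 1: gamma * R * T = 1.4 * 287.05 * 238.6 = 95886.182
Step 2: a = sqrt(95886.182) = 309.65 m/s

309.65


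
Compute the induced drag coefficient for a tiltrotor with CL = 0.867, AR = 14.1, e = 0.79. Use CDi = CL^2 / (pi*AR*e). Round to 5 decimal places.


Step 1: CL^2 = 0.867^2 = 0.751689
Step 2: pi * AR * e = 3.14159 * 14.1 * 0.79 = 34.994201
Step 3: CDi = 0.751689 / 34.994201 = 0.02148

0.02148


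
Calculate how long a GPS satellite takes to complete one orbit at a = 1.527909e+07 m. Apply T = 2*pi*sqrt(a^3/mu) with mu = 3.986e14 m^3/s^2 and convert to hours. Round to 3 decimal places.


Step 1: a^3 / mu = 3.566913e+21 / 3.986e14 = 8.948602e+06
Step 2: sqrt(8.948602e+06) = 2991.4213 s
Step 3: T = 2*pi * 2991.4213 = 18795.65 s
Step 4: T in hours = 18795.65 / 3600 = 5.221 hours

5.221


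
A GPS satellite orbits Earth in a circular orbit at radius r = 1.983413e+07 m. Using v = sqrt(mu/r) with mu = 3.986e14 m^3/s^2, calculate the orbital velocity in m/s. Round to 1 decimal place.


Step 1: mu / r = 3.986e14 / 1.983413e+07 = 20096671.7471
Step 2: v = sqrt(20096671.7471) = 4482.9 m/s

4482.9


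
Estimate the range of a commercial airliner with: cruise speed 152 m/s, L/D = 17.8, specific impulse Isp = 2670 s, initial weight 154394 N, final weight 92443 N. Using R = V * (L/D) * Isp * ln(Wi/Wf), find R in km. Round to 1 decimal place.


Step 1: Coefficient = V * (L/D) * Isp = 152 * 17.8 * 2670 = 7223952.0 m
Step 2: Wi/Wf = 154394 / 92443 = 1.670153
Step 3: ln(1.670153) = 0.512916
Step 4: R = 7223952.0 * 0.512916 = 3705277.2 m = 3705.3 km

3705.3


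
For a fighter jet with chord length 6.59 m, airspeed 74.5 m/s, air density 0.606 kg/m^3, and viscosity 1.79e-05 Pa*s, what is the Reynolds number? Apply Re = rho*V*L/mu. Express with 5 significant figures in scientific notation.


Step 1: Numerator = rho * V * L = 0.606 * 74.5 * 6.59 = 297.51873
Step 2: Re = 297.51873 / 1.79e-05
Step 3: Re = 1.6621e+07

1.6621e+07


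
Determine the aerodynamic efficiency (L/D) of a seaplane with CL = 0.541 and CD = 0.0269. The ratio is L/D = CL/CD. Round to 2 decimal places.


Step 1: L/D = CL / CD = 0.541 / 0.0269
Step 2: L/D = 20.11

20.11


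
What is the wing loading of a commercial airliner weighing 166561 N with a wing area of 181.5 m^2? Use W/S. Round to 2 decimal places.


Step 1: Wing loading = W / S = 166561 / 181.5
Step 2: Wing loading = 917.69 N/m^2

917.69


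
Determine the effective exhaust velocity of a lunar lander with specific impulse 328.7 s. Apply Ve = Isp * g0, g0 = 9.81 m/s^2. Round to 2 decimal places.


Step 1: Ve = Isp * g0 = 328.7 * 9.81
Step 2: Ve = 3224.55 m/s

3224.55


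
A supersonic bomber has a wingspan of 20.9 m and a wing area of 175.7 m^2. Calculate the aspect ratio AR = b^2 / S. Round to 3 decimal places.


Step 1: b^2 = 20.9^2 = 436.81
Step 2: AR = 436.81 / 175.7 = 2.486

2.486


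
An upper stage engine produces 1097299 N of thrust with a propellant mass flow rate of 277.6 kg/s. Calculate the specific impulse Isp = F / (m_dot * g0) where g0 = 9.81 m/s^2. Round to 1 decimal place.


Step 1: m_dot * g0 = 277.6 * 9.81 = 2723.26
Step 2: Isp = 1097299 / 2723.26 = 402.9 s

402.9


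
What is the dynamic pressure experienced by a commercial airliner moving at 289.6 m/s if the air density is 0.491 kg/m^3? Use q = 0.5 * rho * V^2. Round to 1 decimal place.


Step 1: V^2 = 289.6^2 = 83868.16
Step 2: q = 0.5 * 0.491 * 83868.16
Step 3: q = 20589.6 Pa

20589.6


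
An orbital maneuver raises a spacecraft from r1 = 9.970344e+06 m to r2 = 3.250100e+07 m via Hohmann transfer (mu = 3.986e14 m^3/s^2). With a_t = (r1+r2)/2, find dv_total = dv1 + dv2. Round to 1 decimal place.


Step 1: Transfer semi-major axis a_t = (9.970344e+06 + 3.250100e+07) / 2 = 2.123567e+07 m
Step 2: v1 (circular at r1) = sqrt(mu/r1) = 6322.86 m/s
Step 3: v_t1 = sqrt(mu*(2/r1 - 1/a_t)) = 7822.2 m/s
Step 4: dv1 = |7822.2 - 6322.86| = 1499.34 m/s
Step 5: v2 (circular at r2) = 3502.03 m/s, v_t2 = 2399.62 m/s
Step 6: dv2 = |3502.03 - 2399.62| = 1102.41 m/s
Step 7: Total delta-v = 1499.34 + 1102.41 = 2601.8 m/s

2601.8


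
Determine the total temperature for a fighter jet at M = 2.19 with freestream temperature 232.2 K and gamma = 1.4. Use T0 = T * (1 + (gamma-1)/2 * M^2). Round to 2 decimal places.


Step 1: (gamma-1)/2 = 0.2
Step 2: M^2 = 4.7961
Step 3: 1 + 0.2 * 4.7961 = 1.95922
Step 4: T0 = 232.2 * 1.95922 = 454.93 K

454.93


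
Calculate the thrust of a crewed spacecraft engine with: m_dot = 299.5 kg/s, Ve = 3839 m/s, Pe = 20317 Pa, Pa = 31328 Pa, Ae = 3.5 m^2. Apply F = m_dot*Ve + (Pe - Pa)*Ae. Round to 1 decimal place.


Step 1: Momentum thrust = m_dot * Ve = 299.5 * 3839 = 1149780.5 N
Step 2: Pressure thrust = (Pe - Pa) * Ae = (20317 - 31328) * 3.5 = -38538.5 N
Step 3: Total thrust F = 1149780.5 + -38538.5 = 1111242.0 N

1111242.0


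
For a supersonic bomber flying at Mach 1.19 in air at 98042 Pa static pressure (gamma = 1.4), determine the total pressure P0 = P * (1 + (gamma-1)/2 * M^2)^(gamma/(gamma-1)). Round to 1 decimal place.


Step 1: (gamma-1)/2 * M^2 = 0.2 * 1.4161 = 0.28322
Step 2: 1 + 0.28322 = 1.28322
Step 3: Exponent gamma/(gamma-1) = 3.5
Step 4: P0 = 98042 * 1.28322^3.5 = 234674.6 Pa

234674.6


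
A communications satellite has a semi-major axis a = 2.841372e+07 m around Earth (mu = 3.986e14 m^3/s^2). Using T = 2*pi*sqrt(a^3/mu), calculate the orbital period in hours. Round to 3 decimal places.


Step 1: a^3 / mu = 2.293952e+22 / 3.986e14 = 5.755022e+07
Step 2: sqrt(5.755022e+07) = 7586.1862 s
Step 3: T = 2*pi * 7586.1862 = 47665.41 s
Step 4: T in hours = 47665.41 / 3600 = 13.240 hours

13.240


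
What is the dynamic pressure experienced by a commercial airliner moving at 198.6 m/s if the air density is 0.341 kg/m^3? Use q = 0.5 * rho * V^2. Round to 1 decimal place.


Step 1: V^2 = 198.6^2 = 39441.96
Step 2: q = 0.5 * 0.341 * 39441.96
Step 3: q = 6724.9 Pa

6724.9


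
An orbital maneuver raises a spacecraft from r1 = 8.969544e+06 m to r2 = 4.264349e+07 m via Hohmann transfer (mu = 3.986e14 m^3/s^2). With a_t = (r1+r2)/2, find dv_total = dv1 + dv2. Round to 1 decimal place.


Step 1: Transfer semi-major axis a_t = (8.969544e+06 + 4.264349e+07) / 2 = 2.580652e+07 m
Step 2: v1 (circular at r1) = sqrt(mu/r1) = 6666.28 m/s
Step 3: v_t1 = sqrt(mu*(2/r1 - 1/a_t)) = 8569.3 m/s
Step 4: dv1 = |8569.3 - 6666.28| = 1903.02 m/s
Step 5: v2 (circular at r2) = 3057.33 m/s, v_t2 = 1802.45 m/s
Step 6: dv2 = |3057.33 - 1802.45| = 1254.88 m/s
Step 7: Total delta-v = 1903.02 + 1254.88 = 3157.9 m/s

3157.9


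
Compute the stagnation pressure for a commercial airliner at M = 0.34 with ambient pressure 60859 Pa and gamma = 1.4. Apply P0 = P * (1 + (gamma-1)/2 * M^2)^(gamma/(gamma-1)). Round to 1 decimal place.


Step 1: (gamma-1)/2 * M^2 = 0.2 * 0.1156 = 0.02312
Step 2: 1 + 0.02312 = 1.02312
Step 3: Exponent gamma/(gamma-1) = 3.5
Step 4: P0 = 60859 * 1.02312^3.5 = 65927.7 Pa

65927.7


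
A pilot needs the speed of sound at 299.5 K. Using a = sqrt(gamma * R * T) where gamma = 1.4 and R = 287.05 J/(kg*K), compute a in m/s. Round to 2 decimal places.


Step 1: gamma * R * T = 1.4 * 287.05 * 299.5 = 120360.065
Step 2: a = sqrt(120360.065) = 346.93 m/s

346.93


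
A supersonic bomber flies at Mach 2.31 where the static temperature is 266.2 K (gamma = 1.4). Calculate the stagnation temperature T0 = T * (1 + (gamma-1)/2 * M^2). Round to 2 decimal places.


Step 1: (gamma-1)/2 = 0.2
Step 2: M^2 = 5.3361
Step 3: 1 + 0.2 * 5.3361 = 2.06722
Step 4: T0 = 266.2 * 2.06722 = 550.29 K

550.29


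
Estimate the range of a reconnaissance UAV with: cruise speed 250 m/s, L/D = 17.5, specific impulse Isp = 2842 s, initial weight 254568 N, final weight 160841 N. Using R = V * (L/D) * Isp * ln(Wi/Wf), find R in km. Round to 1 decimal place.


Step 1: Coefficient = V * (L/D) * Isp = 250 * 17.5 * 2842 = 12433750.0 m
Step 2: Wi/Wf = 254568 / 160841 = 1.582731
Step 3: ln(1.582731) = 0.459152
Step 4: R = 12433750.0 * 0.459152 = 5708977.3 m = 5709.0 km

5709.0


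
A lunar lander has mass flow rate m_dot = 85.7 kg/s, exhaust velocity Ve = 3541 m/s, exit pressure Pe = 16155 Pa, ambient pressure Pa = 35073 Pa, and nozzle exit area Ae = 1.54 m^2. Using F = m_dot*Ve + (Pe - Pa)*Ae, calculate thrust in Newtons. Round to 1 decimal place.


Step 1: Momentum thrust = m_dot * Ve = 85.7 * 3541 = 303463.7 N
Step 2: Pressure thrust = (Pe - Pa) * Ae = (16155 - 35073) * 1.54 = -29133.72 N
Step 3: Total thrust F = 303463.7 + -29133.72 = 274330.0 N

274330.0


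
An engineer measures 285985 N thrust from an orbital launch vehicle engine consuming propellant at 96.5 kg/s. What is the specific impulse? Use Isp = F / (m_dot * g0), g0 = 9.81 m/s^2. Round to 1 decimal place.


Step 1: m_dot * g0 = 96.5 * 9.81 = 946.67
Step 2: Isp = 285985 / 946.67 = 302.1 s

302.1


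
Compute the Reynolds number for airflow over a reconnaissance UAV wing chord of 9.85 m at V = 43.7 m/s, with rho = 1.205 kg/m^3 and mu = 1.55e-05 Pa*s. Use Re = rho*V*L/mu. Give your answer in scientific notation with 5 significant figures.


Step 1: Numerator = rho * V * L = 1.205 * 43.7 * 9.85 = 518.686225
Step 2: Re = 518.686225 / 1.55e-05
Step 3: Re = 3.3464e+07

3.3464e+07


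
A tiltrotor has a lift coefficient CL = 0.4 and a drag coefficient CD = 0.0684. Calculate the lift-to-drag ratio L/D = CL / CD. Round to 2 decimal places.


Step 1: L/D = CL / CD = 0.4 / 0.0684
Step 2: L/D = 5.85

5.85


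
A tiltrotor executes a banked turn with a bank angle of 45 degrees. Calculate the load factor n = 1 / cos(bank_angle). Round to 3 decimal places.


Step 1: Convert 45 degrees to radians = 0.785398
Step 2: cos(45 deg) = 0.707107
Step 3: n = 1 / 0.707107 = 1.414

1.414


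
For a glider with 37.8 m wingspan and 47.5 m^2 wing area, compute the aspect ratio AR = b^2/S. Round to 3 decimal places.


Step 1: b^2 = 37.8^2 = 1428.84
Step 2: AR = 1428.84 / 47.5 = 30.081

30.081


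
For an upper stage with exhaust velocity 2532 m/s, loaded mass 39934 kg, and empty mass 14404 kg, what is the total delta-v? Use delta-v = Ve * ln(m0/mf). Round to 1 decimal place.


Step 1: Mass ratio m0/mf = 39934 / 14404 = 2.772424
Step 2: ln(2.772424) = 1.019722
Step 3: delta-v = 2532 * 1.019722 = 2581.9 m/s

2581.9


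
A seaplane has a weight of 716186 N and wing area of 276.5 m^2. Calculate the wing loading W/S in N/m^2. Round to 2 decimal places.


Step 1: Wing loading = W / S = 716186 / 276.5
Step 2: Wing loading = 2590.18 N/m^2

2590.18


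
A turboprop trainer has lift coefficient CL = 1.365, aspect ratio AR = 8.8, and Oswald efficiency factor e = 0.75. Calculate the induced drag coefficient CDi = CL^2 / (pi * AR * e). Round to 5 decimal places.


Step 1: CL^2 = 1.365^2 = 1.863225
Step 2: pi * AR * e = 3.14159 * 8.8 * 0.75 = 20.734512
Step 3: CDi = 1.863225 / 20.734512 = 0.08986

0.08986


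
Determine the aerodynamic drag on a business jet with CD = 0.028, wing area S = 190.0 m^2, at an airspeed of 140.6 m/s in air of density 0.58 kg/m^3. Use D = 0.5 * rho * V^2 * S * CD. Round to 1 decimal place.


Step 1: Dynamic pressure q = 0.5 * 0.58 * 140.6^2 = 5732.8244 Pa
Step 2: Drag D = q * S * CD = 5732.8244 * 190.0 * 0.028
Step 3: D = 30498.6 N

30498.6
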